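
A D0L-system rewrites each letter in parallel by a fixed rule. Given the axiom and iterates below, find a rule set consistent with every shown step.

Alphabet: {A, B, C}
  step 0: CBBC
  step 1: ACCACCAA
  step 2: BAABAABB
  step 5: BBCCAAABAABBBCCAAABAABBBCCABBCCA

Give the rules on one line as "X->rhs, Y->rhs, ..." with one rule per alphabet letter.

  step 1 ⇒ step 2: ACCACCAA ⇒ B·A·A·B·A·A·B·B
    A ↦ B
    C ↦ A
  step 0 ⇒ step 1: CBBC ⇒ A·CCA·CCA·A
    B ↦ CCA

A->B, B->CCA, C->A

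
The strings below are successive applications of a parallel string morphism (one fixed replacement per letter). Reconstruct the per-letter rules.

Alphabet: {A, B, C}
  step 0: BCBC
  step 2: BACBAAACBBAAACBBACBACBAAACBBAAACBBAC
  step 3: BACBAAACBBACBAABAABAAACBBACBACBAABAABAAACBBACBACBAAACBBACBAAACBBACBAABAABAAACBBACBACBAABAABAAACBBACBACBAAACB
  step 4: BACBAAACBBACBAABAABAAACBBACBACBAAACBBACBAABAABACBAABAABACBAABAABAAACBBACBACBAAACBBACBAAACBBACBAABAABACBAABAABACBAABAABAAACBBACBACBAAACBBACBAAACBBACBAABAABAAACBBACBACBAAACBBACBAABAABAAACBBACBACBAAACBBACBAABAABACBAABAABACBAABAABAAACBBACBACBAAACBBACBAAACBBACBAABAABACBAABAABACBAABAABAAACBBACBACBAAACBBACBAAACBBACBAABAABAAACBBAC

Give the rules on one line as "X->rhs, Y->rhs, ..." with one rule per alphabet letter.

A->BAA, B->BAC, C->ACB

  step 3 ⇒ step 4: BACBAAACBBACBAABAABAAACBBACBACBAABAABAAACBBACBACBAAACBBACBAAACBBACBAABAABAAACBBACBACBAABAABAAACBBACBACBAAACB ⇒ BAC·BAA·ACB·BAC·BAA·BAA·BAA·ACB·BAC·BAC·BAA·ACB·BAC·BAA·BAA·BAC·BAA·BAA·BAC·BAA·BAA·BAA·ACB·BAC·BAC·BAA·ACB·BAC·BAA·ACB·BAC·BAA·BAA·BAC·BAA·BAA·BAC·BAA·BAA·BAA·ACB·BAC·BAC·BAA·ACB·BAC·BAA·ACB·BAC·BAA·BAA·BAA·ACB·BAC·BAC·BAA·ACB·BAC·BAA·BAA·BAA·ACB·BAC·BAC·BAA·ACB·BAC·BAA·BAA·BAC·BAA·BAA·BAC·BAA·BAA·BAA·ACB·BAC·BAC·BAA·ACB·BAC·BAA·ACB·BAC·BAA·BAA·BAC·BAA·BAA·BAC·BAA·BAA·BAA·ACB·BAC·BAC·BAA·ACB·BAC·BAA·ACB·BAC·BAA·BAA·BAA·ACB·BAC
    A ↦ BAA
    B ↦ BAC
    C ↦ ACB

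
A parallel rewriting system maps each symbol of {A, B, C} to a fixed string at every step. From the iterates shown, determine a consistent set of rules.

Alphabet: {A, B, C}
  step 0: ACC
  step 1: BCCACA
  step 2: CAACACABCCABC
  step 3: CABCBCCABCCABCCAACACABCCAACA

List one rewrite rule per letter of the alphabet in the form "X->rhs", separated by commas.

A->BC, B->CAA, C->CA

  step 2 ⇒ step 3: CAACACABCCABC ⇒ CA·BC·BC·CA·BC·CA·BC·CAA·CA·CA·BC·CAA·CA
    A ↦ BC
    B ↦ CAA
    C ↦ CA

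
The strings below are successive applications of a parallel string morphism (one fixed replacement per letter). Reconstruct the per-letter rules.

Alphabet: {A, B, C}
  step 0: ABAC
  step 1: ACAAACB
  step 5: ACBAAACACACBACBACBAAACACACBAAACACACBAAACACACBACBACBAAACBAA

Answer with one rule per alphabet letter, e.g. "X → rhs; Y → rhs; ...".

A->AC, B->AA, C->B

  step 0 ⇒ step 1: ABAC ⇒ AC·AA·AC·B
    A ↦ AC
    B ↦ AA
    C ↦ B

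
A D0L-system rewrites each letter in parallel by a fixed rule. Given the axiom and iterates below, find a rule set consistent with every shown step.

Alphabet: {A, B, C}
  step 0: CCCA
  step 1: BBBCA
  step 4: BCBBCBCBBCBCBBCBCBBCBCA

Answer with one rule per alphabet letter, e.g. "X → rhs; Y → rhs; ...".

A->CA, B->BC, C->B

  step 0 ⇒ step 1: CCCA ⇒ B·B·B·CA
    A ↦ CA
    C ↦ B
    B ↦ BC  (constrained at step 1)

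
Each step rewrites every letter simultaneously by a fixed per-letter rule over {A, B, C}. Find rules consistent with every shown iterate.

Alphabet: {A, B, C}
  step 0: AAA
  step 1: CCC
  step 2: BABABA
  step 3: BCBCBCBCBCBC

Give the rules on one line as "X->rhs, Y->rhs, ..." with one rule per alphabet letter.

A->C, B->BCB, C->BA

  step 2 ⇒ step 3: BABABA ⇒ BCB·C·BCB·C·BCB·C
    A ↦ C
    B ↦ BCB
  step 1 ⇒ step 2: CCC ⇒ BA·BA·BA
    C ↦ BA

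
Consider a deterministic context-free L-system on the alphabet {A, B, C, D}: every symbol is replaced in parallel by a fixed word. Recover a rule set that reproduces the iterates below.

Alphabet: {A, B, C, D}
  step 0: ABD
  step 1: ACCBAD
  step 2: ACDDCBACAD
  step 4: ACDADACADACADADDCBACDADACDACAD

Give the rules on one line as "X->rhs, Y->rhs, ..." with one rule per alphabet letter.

  step 1 ⇒ step 2: ACCBAD ⇒ AC·D·D·CB·AC·AD
    A ↦ AC
    B ↦ CB
    C ↦ D
    D ↦ AD

A->AC, B->CB, C->D, D->AD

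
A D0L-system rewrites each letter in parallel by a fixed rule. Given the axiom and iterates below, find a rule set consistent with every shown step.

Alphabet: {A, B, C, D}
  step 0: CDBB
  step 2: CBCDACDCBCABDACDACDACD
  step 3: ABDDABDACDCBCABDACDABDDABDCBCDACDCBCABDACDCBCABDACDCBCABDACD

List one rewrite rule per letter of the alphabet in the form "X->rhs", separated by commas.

A->CBC, B->D, C->ABD, D->ACD

  step 2 ⇒ step 3: CBCDACDCBCABDACDACDACD ⇒ ABD·D·ABD·ACD·CBC·ABD·ACD·ABD·D·ABD·CBC·D·ACD·CBC·ABD·ACD·CBC·ABD·ACD·CBC·ABD·ACD
    A ↦ CBC
    B ↦ D
    C ↦ ABD
    D ↦ ACD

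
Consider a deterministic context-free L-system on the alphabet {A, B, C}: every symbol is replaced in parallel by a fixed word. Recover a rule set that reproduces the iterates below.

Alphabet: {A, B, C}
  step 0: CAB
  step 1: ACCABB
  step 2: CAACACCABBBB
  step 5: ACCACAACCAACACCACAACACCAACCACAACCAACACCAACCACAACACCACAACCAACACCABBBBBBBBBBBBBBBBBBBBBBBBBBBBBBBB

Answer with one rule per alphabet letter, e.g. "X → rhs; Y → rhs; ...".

  step 1 ⇒ step 2: ACCABB ⇒ CA·AC·AC·CA·BB·BB
    A ↦ CA
    B ↦ BB
    C ↦ AC

A->CA, B->BB, C->AC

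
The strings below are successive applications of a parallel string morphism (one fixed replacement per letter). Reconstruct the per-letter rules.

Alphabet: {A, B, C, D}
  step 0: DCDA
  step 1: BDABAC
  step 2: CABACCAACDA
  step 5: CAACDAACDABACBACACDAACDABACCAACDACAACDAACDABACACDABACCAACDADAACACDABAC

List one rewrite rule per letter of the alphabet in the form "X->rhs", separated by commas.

A->AC, B->CA, C->DA, D->B

  step 1 ⇒ step 2: BDABAC ⇒ CA·B·AC·CA·AC·DA
    A ↦ AC
    B ↦ CA
    C ↦ DA
    D ↦ B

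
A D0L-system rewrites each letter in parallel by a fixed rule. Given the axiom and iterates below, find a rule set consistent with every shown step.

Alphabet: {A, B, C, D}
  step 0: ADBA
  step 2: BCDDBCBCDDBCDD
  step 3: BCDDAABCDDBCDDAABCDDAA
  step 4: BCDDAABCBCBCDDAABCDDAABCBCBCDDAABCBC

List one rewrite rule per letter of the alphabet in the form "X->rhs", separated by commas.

  step 3 ⇒ step 4: BCDDAABCDDBCDDAABCDDAA ⇒ BC·DD·A·A·BC·BC·BC·DD·A·A·BC·DD·A·A·BC·BC·BC·DD·A·A·BC·BC
    A ↦ BC
    B ↦ BC
    C ↦ DD
    D ↦ A

A->BC, B->BC, C->DD, D->A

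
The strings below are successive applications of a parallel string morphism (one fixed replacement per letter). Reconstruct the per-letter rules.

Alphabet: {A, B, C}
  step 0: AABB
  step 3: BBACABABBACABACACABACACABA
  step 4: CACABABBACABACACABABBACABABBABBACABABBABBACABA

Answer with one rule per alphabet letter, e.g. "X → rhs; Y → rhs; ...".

A->BA, B->CA, C->B

  step 3 ⇒ step 4: BBACABABBACABACACABACACABA ⇒ CA·CA·BA·B·BA·CA·BA·CA·CA·BA·B·BA·CA·BA·B·BA·B·BA·CA·BA·B·BA·B·BA·CA·BA
    A ↦ BA
    B ↦ CA
    C ↦ B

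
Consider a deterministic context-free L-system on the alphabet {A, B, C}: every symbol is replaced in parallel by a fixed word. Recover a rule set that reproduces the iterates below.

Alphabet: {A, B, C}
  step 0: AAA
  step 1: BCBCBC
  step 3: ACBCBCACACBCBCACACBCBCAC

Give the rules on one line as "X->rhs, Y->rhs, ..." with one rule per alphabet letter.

  step 0 ⇒ step 1: AAA ⇒ BC·BC·BC
    A ↦ BC
    B ↦ CA  (constrained at step 1)
    C ↦ AC  (constrained at step 1)

A->BC, B->CA, C->AC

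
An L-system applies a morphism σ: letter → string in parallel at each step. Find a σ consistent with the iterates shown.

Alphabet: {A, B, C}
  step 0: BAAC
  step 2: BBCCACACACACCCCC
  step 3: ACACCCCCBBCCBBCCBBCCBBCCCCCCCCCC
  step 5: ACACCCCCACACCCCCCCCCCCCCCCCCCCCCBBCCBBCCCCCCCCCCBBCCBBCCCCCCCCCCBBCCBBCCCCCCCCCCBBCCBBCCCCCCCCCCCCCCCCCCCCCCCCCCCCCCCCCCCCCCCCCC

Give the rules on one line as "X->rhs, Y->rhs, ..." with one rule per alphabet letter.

A->BB, B->AC, C->CC

  step 2 ⇒ step 3: BBCCACACACACCCCC ⇒ AC·AC·CC·CC·BB·CC·BB·CC·BB·CC·BB·CC·CC·CC·CC·CC
    A ↦ BB
    B ↦ AC
    C ↦ CC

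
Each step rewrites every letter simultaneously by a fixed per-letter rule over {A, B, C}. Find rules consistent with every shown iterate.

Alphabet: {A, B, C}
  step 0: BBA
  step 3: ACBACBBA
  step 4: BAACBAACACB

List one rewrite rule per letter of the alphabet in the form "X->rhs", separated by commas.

  step 3 ⇒ step 4: ACBACBBA ⇒ B·A·AC·B·A·AC·AC·B
    A ↦ B
    B ↦ AC
    C ↦ A

A->B, B->AC, C->A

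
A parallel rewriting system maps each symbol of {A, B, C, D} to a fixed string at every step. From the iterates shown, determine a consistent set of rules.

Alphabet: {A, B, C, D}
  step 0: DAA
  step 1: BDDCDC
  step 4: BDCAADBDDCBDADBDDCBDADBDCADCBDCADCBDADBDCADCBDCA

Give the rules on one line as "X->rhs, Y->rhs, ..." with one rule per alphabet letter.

  step 0 ⇒ step 1: DAA ⇒ BD·DC·DC
    A ↦ DC
    D ↦ BD
    B ↦ AD  (constrained at step 1)
    C ↦ CA  (constrained at step 1)

A->DC, B->AD, C->CA, D->BD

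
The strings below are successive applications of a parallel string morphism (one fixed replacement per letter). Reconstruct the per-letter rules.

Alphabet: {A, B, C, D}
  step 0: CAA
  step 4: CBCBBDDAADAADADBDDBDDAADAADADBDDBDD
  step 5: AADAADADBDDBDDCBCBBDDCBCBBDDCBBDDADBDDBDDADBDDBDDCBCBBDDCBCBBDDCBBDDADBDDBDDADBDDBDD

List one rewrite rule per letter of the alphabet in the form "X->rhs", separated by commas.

A->CB, B->AD, C->A, D->BDD

  step 4 ⇒ step 5: CBCBBDDAADAADADBDDBDDAADAADADBDDBDD ⇒ A·AD·A·AD·AD·BDD·BDD·CB·CB·BDD·CB·CB·BDD·CB·BDD·AD·BDD·BDD·AD·BDD·BDD·CB·CB·BDD·CB·CB·BDD·CB·BDD·AD·BDD·BDD·AD·BDD·BDD
    A ↦ CB
    B ↦ AD
    C ↦ A
    D ↦ BDD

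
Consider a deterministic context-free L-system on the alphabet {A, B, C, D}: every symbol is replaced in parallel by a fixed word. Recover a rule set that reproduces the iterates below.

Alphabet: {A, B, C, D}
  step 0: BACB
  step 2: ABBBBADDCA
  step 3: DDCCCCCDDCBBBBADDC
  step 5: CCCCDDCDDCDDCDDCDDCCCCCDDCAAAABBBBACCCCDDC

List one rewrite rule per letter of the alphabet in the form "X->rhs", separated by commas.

A->DDC, B->C, C->A, D->BB

  step 2 ⇒ step 3: ABBBBADDCA ⇒ DDC·C·C·C·C·DDC·BB·BB·A·DDC
    A ↦ DDC
    B ↦ C
    C ↦ A
    D ↦ BB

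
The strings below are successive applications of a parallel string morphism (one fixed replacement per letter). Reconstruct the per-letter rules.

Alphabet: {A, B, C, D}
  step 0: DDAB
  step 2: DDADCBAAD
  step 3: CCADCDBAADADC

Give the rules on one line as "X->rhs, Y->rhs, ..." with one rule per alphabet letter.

A->AD, B->BA, C->D, D->C

  step 2 ⇒ step 3: DDADCBAAD ⇒ C·C·AD·C·D·BA·AD·AD·C
    A ↦ AD
    B ↦ BA
    C ↦ D
    D ↦ C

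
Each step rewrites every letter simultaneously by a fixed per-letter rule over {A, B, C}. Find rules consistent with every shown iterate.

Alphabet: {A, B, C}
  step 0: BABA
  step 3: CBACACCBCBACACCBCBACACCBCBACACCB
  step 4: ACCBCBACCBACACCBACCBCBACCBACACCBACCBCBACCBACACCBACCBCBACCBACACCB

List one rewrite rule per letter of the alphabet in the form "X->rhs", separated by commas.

  step 3 ⇒ step 4: CBACACCBCBACACCBCBACACCBCBACACCB ⇒ AC·CB·CB·AC·CB·AC·AC·CB·AC·CB·CB·AC·CB·AC·AC·CB·AC·CB·CB·AC·CB·AC·AC·CB·AC·CB·CB·AC·CB·AC·AC·CB
    A ↦ CB
    B ↦ CB
    C ↦ AC

A->CB, B->CB, C->AC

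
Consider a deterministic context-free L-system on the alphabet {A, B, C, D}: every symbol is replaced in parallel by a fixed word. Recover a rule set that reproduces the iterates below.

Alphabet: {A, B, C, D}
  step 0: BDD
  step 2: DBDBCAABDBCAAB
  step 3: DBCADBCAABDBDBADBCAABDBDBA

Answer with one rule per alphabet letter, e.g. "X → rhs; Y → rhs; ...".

A->DB, B->A, C->AB, D->DBC

  step 2 ⇒ step 3: DBDBCAABDBCAAB ⇒ DBC·A·DBC·A·AB·DB·DB·A·DBC·A·AB·DB·DB·A
    A ↦ DB
    B ↦ A
    C ↦ AB
    D ↦ DBC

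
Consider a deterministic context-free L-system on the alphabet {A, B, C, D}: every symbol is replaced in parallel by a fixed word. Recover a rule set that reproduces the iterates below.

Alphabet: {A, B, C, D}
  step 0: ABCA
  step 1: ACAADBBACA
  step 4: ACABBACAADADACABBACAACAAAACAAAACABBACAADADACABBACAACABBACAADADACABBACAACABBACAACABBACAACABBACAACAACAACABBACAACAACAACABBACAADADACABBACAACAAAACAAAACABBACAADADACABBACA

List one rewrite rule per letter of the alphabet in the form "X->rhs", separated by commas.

  step 0 ⇒ step 1: ABCA ⇒ ACA·AD·BB·ACA
    A ↦ ACA
    B ↦ AD
    C ↦ BB
    D ↦ AA  (constrained at step 1)

A->ACA, B->AD, C->BB, D->AA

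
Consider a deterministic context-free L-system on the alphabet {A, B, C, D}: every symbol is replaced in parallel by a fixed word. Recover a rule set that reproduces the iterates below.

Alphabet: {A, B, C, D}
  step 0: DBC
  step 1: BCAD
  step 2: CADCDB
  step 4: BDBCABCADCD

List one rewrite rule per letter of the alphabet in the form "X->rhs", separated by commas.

  step 1 ⇒ step 2: BCAD ⇒ CA·D·CD·B
    A ↦ CD
    B ↦ CA
    C ↦ D
    D ↦ B

A->CD, B->CA, C->D, D->B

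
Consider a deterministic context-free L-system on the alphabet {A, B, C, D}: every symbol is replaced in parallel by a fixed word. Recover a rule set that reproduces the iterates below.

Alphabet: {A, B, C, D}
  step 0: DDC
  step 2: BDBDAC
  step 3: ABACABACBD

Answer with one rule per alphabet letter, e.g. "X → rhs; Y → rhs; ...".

  step 2 ⇒ step 3: BDBDAC ⇒ AB·AC·AB·AC·B·D
    A ↦ B
    B ↦ AB
    C ↦ D
    D ↦ AC

A->B, B->AB, C->D, D->AC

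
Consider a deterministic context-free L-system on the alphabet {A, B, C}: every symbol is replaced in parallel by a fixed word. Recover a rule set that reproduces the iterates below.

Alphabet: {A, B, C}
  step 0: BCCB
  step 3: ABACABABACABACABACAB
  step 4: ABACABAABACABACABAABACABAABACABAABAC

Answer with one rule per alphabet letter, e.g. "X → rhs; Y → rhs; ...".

A->AB, B->AC, C->A

  step 3 ⇒ step 4: ABACABABACABACABACAB ⇒ AB·AC·AB·A·AB·AC·AB·AC·AB·A·AB·AC·AB·A·AB·AC·AB·A·AB·AC
    A ↦ AB
    B ↦ AC
    C ↦ A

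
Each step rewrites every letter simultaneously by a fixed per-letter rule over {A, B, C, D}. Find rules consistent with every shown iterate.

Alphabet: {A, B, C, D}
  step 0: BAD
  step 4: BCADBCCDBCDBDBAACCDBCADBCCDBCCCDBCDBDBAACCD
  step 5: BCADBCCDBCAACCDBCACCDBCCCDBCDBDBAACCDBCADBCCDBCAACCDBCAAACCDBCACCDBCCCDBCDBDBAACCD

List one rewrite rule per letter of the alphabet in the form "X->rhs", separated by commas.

  step 4 ⇒ step 5: BCADBCCDBCDBDBAACCDBCADBCCDBCCCDBCDBDBAACCD ⇒ BC·A·DB·CCD·BC·A·A·CCD·BC·A·CCD·BC·CCD·BC·DB·DB·A·A·CCD·BC·A·DB·CCD·BC·A·A·CCD·BC·A·A·A·CCD·BC·A·CCD·BC·CCD·BC·DB·DB·A·A·CCD
    A ↦ DB
    B ↦ BC
    C ↦ A
    D ↦ CCD

A->DB, B->BC, C->A, D->CCD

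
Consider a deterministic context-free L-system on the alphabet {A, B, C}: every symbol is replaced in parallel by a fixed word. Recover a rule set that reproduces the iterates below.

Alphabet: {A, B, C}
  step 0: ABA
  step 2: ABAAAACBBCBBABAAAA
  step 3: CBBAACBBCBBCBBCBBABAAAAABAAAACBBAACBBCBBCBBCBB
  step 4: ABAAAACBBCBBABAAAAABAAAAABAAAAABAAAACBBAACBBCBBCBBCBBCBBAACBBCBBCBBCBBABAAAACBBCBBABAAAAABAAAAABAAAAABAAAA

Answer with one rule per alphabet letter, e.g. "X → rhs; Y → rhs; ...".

  step 3 ⇒ step 4: CBBAACBBCBBCBBCBBABAAAAABAAAACBBAACBBCBBCBBCBB ⇒ AB·AA·AA·CBB·CBB·AB·AA·AA·AB·AA·AA·AB·AA·AA·AB·AA·AA·CBB·AA·CBB·CBB·CBB·CBB·CBB·AA·CBB·CBB·CBB·CBB·AB·AA·AA·CBB·CBB·AB·AA·AA·AB·AA·AA·AB·AA·AA·AB·AA·AA
    A ↦ CBB
    B ↦ AA
    C ↦ AB

A->CBB, B->AA, C->AB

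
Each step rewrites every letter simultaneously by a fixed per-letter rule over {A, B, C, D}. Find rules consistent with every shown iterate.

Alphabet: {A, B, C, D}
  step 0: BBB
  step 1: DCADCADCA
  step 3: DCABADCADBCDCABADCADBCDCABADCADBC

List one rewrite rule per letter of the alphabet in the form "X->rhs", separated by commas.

  step 0 ⇒ step 1: BBB ⇒ DCA·DCA·DCA
    B ↦ DCA
    A ↦ D  (constrained at step 1)
    C ↦ BA  (constrained at step 1)
    D ↦ BC  (constrained at step 1)

A->D, B->DCA, C->BA, D->BC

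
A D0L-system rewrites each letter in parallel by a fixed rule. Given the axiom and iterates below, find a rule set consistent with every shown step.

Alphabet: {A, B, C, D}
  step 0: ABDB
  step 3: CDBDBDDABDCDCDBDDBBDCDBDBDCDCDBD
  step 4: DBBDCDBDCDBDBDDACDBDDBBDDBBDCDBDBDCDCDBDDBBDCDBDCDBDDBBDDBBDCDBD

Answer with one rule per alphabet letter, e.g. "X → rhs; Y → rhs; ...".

A->DA, B->CD, C->DB, D->BD

  step 3 ⇒ step 4: CDBDBDDABDCDCDBDDBBDCDBDBDCDCDBD ⇒ DB·BD·CD·BD·CD·BD·BD·DA·CD·BD·DB·BD·DB·BD·CD·BD·BD·CD·CD·BD·DB·BD·CD·BD·CD·BD·DB·BD·DB·BD·CD·BD
    A ↦ DA
    B ↦ CD
    C ↦ DB
    D ↦ BD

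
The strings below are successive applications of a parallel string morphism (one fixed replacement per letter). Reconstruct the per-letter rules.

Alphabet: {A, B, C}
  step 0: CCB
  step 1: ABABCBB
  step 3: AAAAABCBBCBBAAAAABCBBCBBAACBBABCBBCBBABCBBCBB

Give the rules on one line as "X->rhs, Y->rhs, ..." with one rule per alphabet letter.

A->AA, B->CBB, C->AB

  step 0 ⇒ step 1: CCB ⇒ AB·AB·CBB
    B ↦ CBB
    C ↦ AB
    A ↦ AA  (constrained at step 1)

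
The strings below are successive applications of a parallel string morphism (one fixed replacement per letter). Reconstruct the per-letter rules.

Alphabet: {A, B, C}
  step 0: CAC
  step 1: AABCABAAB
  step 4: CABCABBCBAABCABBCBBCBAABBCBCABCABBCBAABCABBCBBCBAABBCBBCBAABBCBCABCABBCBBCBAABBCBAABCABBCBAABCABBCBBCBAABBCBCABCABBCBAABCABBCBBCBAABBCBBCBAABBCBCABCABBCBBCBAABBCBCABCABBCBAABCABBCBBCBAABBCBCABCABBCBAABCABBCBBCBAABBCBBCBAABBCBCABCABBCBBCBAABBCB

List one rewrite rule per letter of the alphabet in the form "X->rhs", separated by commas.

A->CAB, B->BCB, C->AAB

  step 0 ⇒ step 1: CAC ⇒ AAB·CAB·AAB
    A ↦ CAB
    C ↦ AAB
    B ↦ BCB  (constrained at step 1)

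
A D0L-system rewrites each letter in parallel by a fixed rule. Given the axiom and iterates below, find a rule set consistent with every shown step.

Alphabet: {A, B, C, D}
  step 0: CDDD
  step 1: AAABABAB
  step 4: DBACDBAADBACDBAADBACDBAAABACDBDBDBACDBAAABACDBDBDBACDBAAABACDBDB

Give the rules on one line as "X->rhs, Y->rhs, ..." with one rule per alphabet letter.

  step 0 ⇒ step 1: CDDD ⇒ AA·AB·AB·AB
    C ↦ AA
    D ↦ AB
    A ↦ DB  (constrained at step 1)
    B ↦ AC  (constrained at step 1)

A->DB, B->AC, C->AA, D->AB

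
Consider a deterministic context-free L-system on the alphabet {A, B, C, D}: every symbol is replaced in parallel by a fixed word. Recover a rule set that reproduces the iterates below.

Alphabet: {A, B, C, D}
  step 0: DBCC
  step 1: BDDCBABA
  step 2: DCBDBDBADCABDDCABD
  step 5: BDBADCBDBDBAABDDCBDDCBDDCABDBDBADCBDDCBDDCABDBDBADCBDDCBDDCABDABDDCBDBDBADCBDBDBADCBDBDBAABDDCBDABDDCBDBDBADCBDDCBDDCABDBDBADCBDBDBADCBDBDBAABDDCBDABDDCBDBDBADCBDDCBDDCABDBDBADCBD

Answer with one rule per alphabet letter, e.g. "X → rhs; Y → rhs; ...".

  step 1 ⇒ step 2: BDDCBABA ⇒ DC·BD·BD·BA·DC·ABD·DC·ABD
    A ↦ ABD
    B ↦ DC
    C ↦ BA
    D ↦ BD

A->ABD, B->DC, C->BA, D->BD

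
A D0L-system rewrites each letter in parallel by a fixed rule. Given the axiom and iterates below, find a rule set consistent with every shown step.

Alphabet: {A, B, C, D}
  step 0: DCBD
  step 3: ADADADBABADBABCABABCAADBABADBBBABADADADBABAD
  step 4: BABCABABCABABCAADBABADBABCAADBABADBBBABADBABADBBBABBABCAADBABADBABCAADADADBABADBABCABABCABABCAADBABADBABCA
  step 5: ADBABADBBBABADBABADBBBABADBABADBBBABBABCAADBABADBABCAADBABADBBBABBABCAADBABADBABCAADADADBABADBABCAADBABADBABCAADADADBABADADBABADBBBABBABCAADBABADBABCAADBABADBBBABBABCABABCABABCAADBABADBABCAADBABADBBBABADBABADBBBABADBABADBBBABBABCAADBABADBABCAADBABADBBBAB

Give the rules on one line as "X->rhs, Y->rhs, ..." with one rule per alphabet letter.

A->BAB, B->AD, C->BB, D->CA

  step 4 ⇒ step 5: BABCABABCABABCAADBABADBABCAADBABADBBBABADBABADBBBABBABCAADBABADBABCAADADADBABADBABCABABCABABCAADBABADBABCA ⇒ AD·BAB·AD·BB·BAB·AD·BAB·AD·BB·BAB·AD·BAB·AD·BB·BAB·BAB·CA·AD·BAB·AD·BAB·CA·AD·BAB·AD·BB·BAB·BAB·CA·AD·BAB·AD·BAB·CA·AD·AD·AD·BAB·AD·BAB·CA·AD·BAB·AD·BAB·CA·AD·AD·AD·BAB·AD·AD·BAB·AD·BB·BAB·BAB·CA·AD·BAB·AD·BAB·CA·AD·BAB·AD·BB·BAB·BAB·CA·BAB·CA·BAB·CA·AD·BAB·AD·BAB·CA·AD·BAB·AD·BB·BAB·AD·BAB·AD·BB·BAB·AD·BAB·AD·BB·BAB·BAB·CA·AD·BAB·AD·BAB·CA·AD·BAB·AD·BB·BAB
    A ↦ BAB
    B ↦ AD
    C ↦ BB
    D ↦ CA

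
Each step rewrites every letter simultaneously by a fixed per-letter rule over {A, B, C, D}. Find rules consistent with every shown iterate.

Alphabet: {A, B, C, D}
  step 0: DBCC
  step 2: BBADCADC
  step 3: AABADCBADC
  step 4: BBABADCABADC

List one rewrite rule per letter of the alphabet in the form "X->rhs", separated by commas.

A->B, B->A, C->DC, D->A

  step 3 ⇒ step 4: AABADCBADC ⇒ B·B·A·B·A·DC·A·B·A·DC
    A ↦ B
    B ↦ A
    C ↦ DC
    D ↦ A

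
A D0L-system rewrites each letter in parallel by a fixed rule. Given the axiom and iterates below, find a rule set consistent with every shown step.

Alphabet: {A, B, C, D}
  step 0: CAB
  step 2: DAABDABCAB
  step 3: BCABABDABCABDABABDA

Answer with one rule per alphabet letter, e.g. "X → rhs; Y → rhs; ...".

A->AB, B->DA, C->B, D->BC

  step 2 ⇒ step 3: DAABDABCAB ⇒ BC·AB·AB·DA·BC·AB·DA·B·AB·DA
    A ↦ AB
    B ↦ DA
    C ↦ B
    D ↦ BC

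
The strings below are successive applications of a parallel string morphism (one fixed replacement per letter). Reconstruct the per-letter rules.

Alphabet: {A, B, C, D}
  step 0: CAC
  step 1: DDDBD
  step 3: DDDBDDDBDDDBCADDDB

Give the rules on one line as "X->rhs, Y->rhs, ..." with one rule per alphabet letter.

A->DDB, B->D, C->D, D->CA

  step 0 ⇒ step 1: CAC ⇒ D·DDB·D
    A ↦ DDB
    C ↦ D
    B ↦ D  (constrained at step 1)
    D ↦ CA  (constrained at step 1)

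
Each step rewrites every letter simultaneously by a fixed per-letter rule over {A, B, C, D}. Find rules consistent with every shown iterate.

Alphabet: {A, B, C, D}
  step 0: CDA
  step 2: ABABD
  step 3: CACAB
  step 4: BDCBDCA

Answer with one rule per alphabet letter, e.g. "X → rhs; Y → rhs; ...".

A->C, B->A, C->BD, D->B

  step 3 ⇒ step 4: CACAB ⇒ BD·C·BD·C·A
    A ↦ C
    B ↦ A
    C ↦ BD
  step 2 ⇒ step 3: ABABD ⇒ C·A·C·A·B
    D ↦ B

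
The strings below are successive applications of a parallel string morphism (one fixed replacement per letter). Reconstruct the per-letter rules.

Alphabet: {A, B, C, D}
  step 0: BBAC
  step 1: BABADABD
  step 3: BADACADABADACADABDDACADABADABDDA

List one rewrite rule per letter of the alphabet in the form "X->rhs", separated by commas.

  step 0 ⇒ step 1: BBAC ⇒ BA·BA·DA·BD
    A ↦ DA
    B ↦ BA
    C ↦ BD
    D ↦ CA  (constrained at step 1)

A->DA, B->BA, C->BD, D->CA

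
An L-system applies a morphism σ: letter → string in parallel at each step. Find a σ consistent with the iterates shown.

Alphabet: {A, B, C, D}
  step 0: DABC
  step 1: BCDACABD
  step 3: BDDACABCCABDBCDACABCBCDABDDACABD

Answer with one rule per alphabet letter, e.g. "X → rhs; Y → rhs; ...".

  step 0 ⇒ step 1: DABC ⇒ BC·DA·CA·BD
    A ↦ DA
    B ↦ CA
    C ↦ BD
    D ↦ BC

A->DA, B->CA, C->BD, D->BC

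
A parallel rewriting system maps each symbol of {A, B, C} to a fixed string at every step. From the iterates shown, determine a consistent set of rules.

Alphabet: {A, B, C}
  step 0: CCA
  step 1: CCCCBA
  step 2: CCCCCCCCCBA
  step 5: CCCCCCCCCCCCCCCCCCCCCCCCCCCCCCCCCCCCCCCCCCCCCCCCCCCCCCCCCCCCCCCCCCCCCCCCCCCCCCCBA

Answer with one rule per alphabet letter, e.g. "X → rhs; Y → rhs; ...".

  step 1 ⇒ step 2: CCCCBA ⇒ CC·CC·CC·CC·C·BA
    A ↦ BA
    B ↦ C
    C ↦ CC

A->BA, B->C, C->CC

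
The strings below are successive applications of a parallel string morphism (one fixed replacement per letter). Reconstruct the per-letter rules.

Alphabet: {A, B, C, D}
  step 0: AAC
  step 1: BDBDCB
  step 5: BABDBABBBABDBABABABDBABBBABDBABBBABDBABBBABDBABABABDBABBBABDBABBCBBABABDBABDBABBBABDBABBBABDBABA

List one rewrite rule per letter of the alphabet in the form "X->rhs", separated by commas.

A->BD, B->BA, C->CB, D->BB

  step 0 ⇒ step 1: AAC ⇒ BD·BD·CB
    A ↦ BD
    C ↦ CB
    B ↦ BA  (constrained at step 1)
    D ↦ BB  (constrained at step 1)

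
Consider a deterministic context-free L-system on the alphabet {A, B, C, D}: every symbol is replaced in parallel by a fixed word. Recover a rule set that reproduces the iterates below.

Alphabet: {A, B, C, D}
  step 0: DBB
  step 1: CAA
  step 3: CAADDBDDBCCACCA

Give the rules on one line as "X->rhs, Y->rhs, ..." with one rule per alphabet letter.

  step 0 ⇒ step 1: DBB ⇒ C·A·A
    B ↦ A
    D ↦ C
    A ↦ DDB  (constrained at step 1)
    C ↦ CAA  (constrained at step 1)

A->DDB, B->A, C->CAA, D->C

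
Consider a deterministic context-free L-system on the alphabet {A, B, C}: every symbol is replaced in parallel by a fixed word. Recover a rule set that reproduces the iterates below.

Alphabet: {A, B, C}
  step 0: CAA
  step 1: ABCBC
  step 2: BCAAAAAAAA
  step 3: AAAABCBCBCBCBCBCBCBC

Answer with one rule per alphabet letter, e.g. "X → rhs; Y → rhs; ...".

  step 2 ⇒ step 3: BCAAAAAAAA ⇒ AAA·A·BC·BC·BC·BC·BC·BC·BC·BC
    A ↦ BC
    B ↦ AAA
    C ↦ A

A->BC, B->AAA, C->A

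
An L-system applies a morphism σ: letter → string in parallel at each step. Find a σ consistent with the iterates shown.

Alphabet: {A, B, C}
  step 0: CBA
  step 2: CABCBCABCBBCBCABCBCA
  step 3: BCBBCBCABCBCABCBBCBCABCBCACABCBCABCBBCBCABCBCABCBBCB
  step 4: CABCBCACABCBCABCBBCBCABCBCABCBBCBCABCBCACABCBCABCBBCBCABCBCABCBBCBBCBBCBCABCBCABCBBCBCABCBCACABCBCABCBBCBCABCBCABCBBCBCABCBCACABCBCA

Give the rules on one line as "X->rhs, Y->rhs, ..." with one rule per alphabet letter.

  step 3 ⇒ step 4: BCBBCBCABCBCABCBBCBCABCBCACABCBCABCBBCBCABCBCABCBBCB ⇒ CA·BCB·CA·CA·BCB·CA·BCB·BCB·CA·BCB·CA·BCB·BCB·CA·BCB·CA·CA·BCB·CA·BCB·BCB·CA·BCB·CA·BCB·BCB·BCB·BCB·CA·BCB·CA·BCB·BCB·CA·BCB·CA·CA·BCB·CA·BCB·BCB·CA·BCB·CA·BCB·BCB·CA·BCB·CA·CA·BCB·CA
    A ↦ BCB
    B ↦ CA
    C ↦ BCB

A->BCB, B->CA, C->BCB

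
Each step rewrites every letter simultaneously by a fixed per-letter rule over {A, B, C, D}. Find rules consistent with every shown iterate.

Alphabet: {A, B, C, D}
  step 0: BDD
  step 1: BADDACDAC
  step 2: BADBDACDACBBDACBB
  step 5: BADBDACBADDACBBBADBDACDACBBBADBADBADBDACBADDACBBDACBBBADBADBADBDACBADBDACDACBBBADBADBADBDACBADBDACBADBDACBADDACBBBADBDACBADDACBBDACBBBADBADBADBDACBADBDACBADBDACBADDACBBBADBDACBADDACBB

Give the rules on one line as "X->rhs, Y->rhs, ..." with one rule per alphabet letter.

  step 1 ⇒ step 2: BADDACDAC ⇒ BAD·B·DAC·DAC·B·B·DAC·B·B
    A ↦ B
    B ↦ BAD
    C ↦ B
    D ↦ DAC

A->B, B->BAD, C->B, D->DAC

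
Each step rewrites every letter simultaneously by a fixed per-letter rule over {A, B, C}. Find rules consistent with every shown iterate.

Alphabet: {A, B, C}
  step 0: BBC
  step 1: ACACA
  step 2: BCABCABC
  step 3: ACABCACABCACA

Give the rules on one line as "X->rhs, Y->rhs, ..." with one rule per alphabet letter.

A->BC, B->AC, C->A

  step 2 ⇒ step 3: BCABCABC ⇒ AC·A·BC·AC·A·BC·AC·A
    A ↦ BC
    B ↦ AC
    C ↦ A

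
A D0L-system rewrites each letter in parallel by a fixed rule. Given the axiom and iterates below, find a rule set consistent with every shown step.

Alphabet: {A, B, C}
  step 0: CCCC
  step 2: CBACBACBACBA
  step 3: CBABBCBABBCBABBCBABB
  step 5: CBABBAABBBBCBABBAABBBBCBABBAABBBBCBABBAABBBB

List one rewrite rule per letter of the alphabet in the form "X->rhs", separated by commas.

  step 2 ⇒ step 3: CBACBACBACBA ⇒ CB·A·BB·CB·A·BB·CB·A·BB·CB·A·BB
    A ↦ BB
    B ↦ A
    C ↦ CB

A->BB, B->A, C->CB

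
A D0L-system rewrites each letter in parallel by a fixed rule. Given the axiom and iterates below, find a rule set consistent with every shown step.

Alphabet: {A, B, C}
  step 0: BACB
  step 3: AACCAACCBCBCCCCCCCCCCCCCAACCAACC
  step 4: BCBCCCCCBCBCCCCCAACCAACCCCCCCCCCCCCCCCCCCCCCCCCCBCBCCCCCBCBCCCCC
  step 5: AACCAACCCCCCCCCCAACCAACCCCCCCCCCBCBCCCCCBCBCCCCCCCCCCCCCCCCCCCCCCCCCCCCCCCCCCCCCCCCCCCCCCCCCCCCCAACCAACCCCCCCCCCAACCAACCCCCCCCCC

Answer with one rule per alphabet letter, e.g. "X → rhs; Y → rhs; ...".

  step 4 ⇒ step 5: BCBCCCCCBCBCCCCCAACCAACCCCCCCCCCCCCCCCCCCCCCCCCCBCBCCCCCBCBCCCCC ⇒ AA·CC·AA·CC·CC·CC·CC·CC·AA·CC·AA·CC·CC·CC·CC·CC·BC·BC·CC·CC·BC·BC·CC·CC·CC·CC·CC·CC·CC·CC·CC·CC·CC·CC·CC·CC·CC·CC·CC·CC·CC·CC·CC·CC·CC·CC·CC·CC·AA·CC·AA·CC·CC·CC·CC·CC·AA·CC·AA·CC·CC·CC·CC·CC
    A ↦ BC
    B ↦ AA
    C ↦ CC

A->BC, B->AA, C->CC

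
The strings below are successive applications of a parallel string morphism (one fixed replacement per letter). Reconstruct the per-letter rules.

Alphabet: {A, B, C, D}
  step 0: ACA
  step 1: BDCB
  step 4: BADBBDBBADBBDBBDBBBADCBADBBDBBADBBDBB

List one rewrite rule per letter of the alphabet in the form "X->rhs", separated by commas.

  step 0 ⇒ step 1: ACA ⇒ B·DC·B
    A ↦ B
    C ↦ DC
    B ↦ DBB  (constrained at step 1)
    D ↦ A  (constrained at step 1)

A->B, B->DBB, C->DC, D->A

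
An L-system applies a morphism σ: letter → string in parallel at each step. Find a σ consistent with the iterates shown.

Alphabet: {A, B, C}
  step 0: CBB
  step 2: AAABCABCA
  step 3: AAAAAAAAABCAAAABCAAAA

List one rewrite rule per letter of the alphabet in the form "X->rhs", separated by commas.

  step 2 ⇒ step 3: AAABCABCA ⇒ AAA·AAA·AAA·BC·A·AAA·BC·A·AAA
    A ↦ AAA
    B ↦ BC
    C ↦ A

A->AAA, B->BC, C->A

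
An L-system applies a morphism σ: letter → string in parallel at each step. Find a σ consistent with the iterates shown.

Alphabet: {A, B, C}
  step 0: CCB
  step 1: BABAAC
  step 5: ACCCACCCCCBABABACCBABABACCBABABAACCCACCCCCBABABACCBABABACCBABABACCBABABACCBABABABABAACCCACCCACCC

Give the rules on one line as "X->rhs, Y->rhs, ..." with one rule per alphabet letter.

  step 0 ⇒ step 1: CCB ⇒ BA·BA·AC
    B ↦ AC
    C ↦ BA
    A ↦ CC  (constrained at step 1)

A->CC, B->AC, C->BA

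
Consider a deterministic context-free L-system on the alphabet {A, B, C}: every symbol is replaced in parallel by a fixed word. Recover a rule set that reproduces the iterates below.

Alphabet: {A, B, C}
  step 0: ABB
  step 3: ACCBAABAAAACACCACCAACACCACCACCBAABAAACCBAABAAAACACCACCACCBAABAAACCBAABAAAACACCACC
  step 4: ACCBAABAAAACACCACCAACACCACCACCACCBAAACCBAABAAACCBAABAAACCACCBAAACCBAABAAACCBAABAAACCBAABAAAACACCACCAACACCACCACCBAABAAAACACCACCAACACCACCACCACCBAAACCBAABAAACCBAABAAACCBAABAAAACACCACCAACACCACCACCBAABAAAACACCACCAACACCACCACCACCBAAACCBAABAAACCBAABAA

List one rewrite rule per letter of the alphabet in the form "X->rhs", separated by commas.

  step 3 ⇒ step 4: ACCBAABAAAACACCACCAACACCACCACCBAABAAACCBAABAAAACACCACCACCBAABAAACCBAABAAAACACCACC ⇒ ACC·BAA·BAA·AAC·ACC·ACC·AAC·ACC·ACC·ACC·ACC·BAA·ACC·BAA·BAA·ACC·BAA·BAA·ACC·ACC·BAA·ACC·BAA·BAA·ACC·BAA·BAA·ACC·BAA·BAA·AAC·ACC·ACC·AAC·ACC·ACC·ACC·BAA·BAA·AAC·ACC·ACC·AAC·ACC·ACC·ACC·ACC·BAA·ACC·BAA·BAA·ACC·BAA·BAA·ACC·BAA·BAA·AAC·ACC·ACC·AAC·ACC·ACC·ACC·BAA·BAA·AAC·ACC·ACC·AAC·ACC·ACC·ACC·ACC·BAA·ACC·BAA·BAA·ACC·BAA·BAA
    A ↦ ACC
    B ↦ AAC
    C ↦ BAA

A->ACC, B->AAC, C->BAA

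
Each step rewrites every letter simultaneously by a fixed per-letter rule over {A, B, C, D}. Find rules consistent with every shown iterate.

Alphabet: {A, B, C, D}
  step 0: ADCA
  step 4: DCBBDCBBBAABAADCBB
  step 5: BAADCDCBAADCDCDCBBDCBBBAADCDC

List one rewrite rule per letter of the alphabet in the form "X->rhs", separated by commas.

  step 4 ⇒ step 5: DCBBDCBBBAABAADCBB ⇒ B·AA·DC·DC·B·AA·DC·DC·DC·B·B·DC·B·B·B·AA·DC·DC
    A ↦ B
    B ↦ DC
    C ↦ AA
    D ↦ B

A->B, B->DC, C->AA, D->B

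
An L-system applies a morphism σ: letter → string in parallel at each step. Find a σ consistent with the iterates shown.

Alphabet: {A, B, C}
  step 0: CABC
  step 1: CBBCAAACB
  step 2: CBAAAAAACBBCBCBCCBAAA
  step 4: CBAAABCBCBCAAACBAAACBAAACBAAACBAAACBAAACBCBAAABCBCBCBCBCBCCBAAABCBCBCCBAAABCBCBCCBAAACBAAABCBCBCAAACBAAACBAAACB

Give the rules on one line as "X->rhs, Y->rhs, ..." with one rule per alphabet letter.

A->BC, B->AAA, C->CB

  step 1 ⇒ step 2: CBBCAAACB ⇒ CB·AAA·AAA·CB·BC·BC·BC·CB·AAA
    A ↦ BC
    B ↦ AAA
    C ↦ CB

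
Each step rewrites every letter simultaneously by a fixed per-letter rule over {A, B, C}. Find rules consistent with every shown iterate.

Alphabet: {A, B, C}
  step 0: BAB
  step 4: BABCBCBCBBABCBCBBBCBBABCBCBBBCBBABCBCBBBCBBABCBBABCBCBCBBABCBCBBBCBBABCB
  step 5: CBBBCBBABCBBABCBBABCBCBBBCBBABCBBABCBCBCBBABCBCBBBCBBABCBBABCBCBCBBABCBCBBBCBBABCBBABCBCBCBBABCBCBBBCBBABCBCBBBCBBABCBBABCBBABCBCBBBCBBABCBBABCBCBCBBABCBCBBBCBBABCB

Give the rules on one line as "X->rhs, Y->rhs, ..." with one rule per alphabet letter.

  step 4 ⇒ step 5: BABCBCBCBBABCBCBBBCBBABCBCBBBCBBABCBCBBBCBBABCBBABCBCBCBBABCBCBBBCBBABCB ⇒ CB·BB·CB·BAB·CB·BAB·CB·BAB·CB·CB·BB·CB·BAB·CB·BAB·CB·CB·CB·BAB·CB·CB·BB·CB·BAB·CB·BAB·CB·CB·CB·BAB·CB·CB·BB·CB·BAB·CB·BAB·CB·CB·CB·BAB·CB·CB·BB·CB·BAB·CB·CB·BB·CB·BAB·CB·BAB·CB·BAB·CB·CB·BB·CB·BAB·CB·BAB·CB·CB·CB·BAB·CB·CB·BB·CB·BAB·CB
    A ↦ BB
    B ↦ CB
    C ↦ BAB

A->BB, B->CB, C->BAB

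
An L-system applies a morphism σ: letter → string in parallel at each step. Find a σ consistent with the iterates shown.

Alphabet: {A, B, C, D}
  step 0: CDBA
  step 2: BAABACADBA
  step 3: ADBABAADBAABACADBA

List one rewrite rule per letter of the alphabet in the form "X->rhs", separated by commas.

  step 2 ⇒ step 3: BAABACADBA ⇒ AD·BA·BA·AD·BA·A·BA·C·AD·BA
    A ↦ BA
    B ↦ AD
    C ↦ A
    D ↦ C

A->BA, B->AD, C->A, D->C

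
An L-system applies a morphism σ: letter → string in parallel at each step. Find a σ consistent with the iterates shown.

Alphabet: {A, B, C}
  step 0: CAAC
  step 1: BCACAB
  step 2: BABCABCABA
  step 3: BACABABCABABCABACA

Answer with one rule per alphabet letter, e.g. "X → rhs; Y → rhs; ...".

A->CA, B->BA, C->B

  step 2 ⇒ step 3: BABCABCABA ⇒ BA·CA·BA·B·CA·BA·B·CA·BA·CA
    A ↦ CA
    B ↦ BA
    C ↦ B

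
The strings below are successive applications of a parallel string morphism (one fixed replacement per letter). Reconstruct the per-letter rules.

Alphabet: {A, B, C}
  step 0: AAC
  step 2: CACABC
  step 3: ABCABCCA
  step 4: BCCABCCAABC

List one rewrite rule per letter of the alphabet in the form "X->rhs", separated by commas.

A->BC, B->C, C->A

  step 3 ⇒ step 4: ABCABCCA ⇒ BC·C·A·BC·C·A·A·BC
    A ↦ BC
    B ↦ C
    C ↦ A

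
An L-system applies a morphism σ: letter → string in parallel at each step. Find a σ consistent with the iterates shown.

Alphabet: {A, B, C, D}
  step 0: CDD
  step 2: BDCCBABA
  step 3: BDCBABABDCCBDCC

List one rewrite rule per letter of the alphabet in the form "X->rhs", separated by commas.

A->CC, B->BD, C->BA, D->C

  step 2 ⇒ step 3: BDCCBABA ⇒ BD·C·BA·BA·BD·CC·BD·CC
    A ↦ CC
    B ↦ BD
    C ↦ BA
    D ↦ C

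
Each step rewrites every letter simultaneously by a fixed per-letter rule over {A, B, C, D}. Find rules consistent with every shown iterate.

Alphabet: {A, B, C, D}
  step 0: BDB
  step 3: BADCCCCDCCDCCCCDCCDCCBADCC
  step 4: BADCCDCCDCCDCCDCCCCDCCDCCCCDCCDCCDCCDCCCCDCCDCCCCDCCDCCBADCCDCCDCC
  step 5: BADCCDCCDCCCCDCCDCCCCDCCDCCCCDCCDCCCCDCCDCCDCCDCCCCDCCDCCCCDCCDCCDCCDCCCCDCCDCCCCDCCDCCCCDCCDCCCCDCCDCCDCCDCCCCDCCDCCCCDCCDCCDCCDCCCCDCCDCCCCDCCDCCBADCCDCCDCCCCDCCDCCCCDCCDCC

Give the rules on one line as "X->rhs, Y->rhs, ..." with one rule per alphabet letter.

A->D, B->BA, C->DCC, D->CC

  step 4 ⇒ step 5: BADCCDCCDCCDCCDCCCCDCCDCCCCDCCDCCDCCDCCCCDCCDCCCCDCCDCCBADCCDCCDCC ⇒ BA·D·CC·DCC·DCC·CC·DCC·DCC·CC·DCC·DCC·CC·DCC·DCC·CC·DCC·DCC·DCC·DCC·CC·DCC·DCC·CC·DCC·DCC·DCC·DCC·CC·DCC·DCC·CC·DCC·DCC·CC·DCC·DCC·CC·DCC·DCC·DCC·DCC·CC·DCC·DCC·CC·DCC·DCC·DCC·DCC·CC·DCC·DCC·CC·DCC·DCC·BA·D·CC·DCC·DCC·CC·DCC·DCC·CC·DCC·DCC
    A ↦ D
    B ↦ BA
    C ↦ DCC
    D ↦ CC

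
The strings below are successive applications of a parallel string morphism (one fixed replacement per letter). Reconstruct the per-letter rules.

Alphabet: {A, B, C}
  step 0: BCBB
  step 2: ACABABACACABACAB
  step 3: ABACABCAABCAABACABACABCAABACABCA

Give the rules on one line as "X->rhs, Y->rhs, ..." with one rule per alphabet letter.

A->AB, B->CA, C->AC

  step 2 ⇒ step 3: ACABABACACABACAB ⇒ AB·AC·AB·CA·AB·CA·AB·AC·AB·AC·AB·CA·AB·AC·AB·CA
    A ↦ AB
    B ↦ CA
    C ↦ AC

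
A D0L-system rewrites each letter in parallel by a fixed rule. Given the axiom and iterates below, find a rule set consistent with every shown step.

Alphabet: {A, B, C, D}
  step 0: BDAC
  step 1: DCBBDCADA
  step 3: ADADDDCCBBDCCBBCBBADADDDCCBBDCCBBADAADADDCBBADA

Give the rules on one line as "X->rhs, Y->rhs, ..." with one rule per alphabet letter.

  step 0 ⇒ step 1: BDAC ⇒ D·CBB·DC·ADA
    A ↦ DC
    B ↦ D
    C ↦ ADA
    D ↦ CBB

A->DC, B->D, C->ADA, D->CBB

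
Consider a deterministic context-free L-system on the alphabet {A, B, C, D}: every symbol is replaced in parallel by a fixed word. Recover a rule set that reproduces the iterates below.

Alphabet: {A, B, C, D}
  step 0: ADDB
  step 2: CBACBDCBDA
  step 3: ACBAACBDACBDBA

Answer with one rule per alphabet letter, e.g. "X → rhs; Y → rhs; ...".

  step 2 ⇒ step 3: CBACBDCBDA ⇒ A·C·BA·A·C·BD·A·C·BD·BA
    A ↦ BA
    B ↦ C
    C ↦ A
    D ↦ BD

A->BA, B->C, C->A, D->BD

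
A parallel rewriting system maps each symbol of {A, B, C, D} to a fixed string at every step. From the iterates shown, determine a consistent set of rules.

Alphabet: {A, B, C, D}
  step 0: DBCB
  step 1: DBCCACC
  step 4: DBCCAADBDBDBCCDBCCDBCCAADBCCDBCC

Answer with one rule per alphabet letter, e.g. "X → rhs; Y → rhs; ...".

  step 0 ⇒ step 1: DBCB ⇒ DB·CC·A·CC
    B ↦ CC
    C ↦ A
    D ↦ DB
    A ↦ DB  (constrained at step 1)

A->DB, B->CC, C->A, D->DB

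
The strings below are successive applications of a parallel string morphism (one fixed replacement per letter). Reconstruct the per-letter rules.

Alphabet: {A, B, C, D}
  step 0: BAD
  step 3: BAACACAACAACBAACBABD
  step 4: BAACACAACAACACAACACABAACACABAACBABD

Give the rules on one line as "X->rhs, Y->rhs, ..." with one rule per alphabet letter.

A->AC, B->BA, C->A, D->BD

  step 3 ⇒ step 4: BAACACAACAACBAACBABD ⇒ BA·AC·AC·A·AC·A·AC·AC·A·AC·AC·A·BA·AC·AC·A·BA·AC·BA·BD
    A ↦ AC
    B ↦ BA
    C ↦ A
    D ↦ BD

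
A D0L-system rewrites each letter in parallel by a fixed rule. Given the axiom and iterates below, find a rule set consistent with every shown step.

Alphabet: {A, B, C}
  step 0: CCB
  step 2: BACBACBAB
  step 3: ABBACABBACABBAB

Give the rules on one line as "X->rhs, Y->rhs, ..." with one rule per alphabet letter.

  step 2 ⇒ step 3: BACBACBAB ⇒ AB·B·AC·AB·B·AC·AB·B·AB
    A ↦ B
    B ↦ AB
    C ↦ AC

A->B, B->AB, C->AC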